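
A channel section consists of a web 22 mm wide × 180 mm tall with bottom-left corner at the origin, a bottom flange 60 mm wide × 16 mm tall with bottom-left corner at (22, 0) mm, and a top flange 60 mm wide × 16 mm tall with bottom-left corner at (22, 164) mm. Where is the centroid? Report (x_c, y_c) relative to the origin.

web: A = 22 × 180 = 3960.00, centroid at (11.00, 90.00).
bottom flange: A = 60 × 16 = 960.00, centroid at (52.00, 8.00).
top flange: A = 60 × 16 = 960.00, centroid at (52.00, 172.00).
ΣA = 5880.00 mm², ΣAx_c = 143400.00 mm³, ΣAy_c = 529200.00 mm³.
x_c = 143400.00/5880.00 = 24.39 mm; y_c = 529200.00/5880.00 = 90.00 mm.

x_c = 24.39 mm, y_c = 90.00 mm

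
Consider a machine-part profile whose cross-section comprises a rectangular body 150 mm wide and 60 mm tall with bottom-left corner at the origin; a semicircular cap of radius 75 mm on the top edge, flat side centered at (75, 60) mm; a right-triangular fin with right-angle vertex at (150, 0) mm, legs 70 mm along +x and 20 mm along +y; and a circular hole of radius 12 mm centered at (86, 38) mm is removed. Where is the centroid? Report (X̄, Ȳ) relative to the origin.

X̄ = 78.53 mm, Ȳ = 59.11 mm

rectangular body: A = 150 × 60 = 9000.00, centroid at (75.00, 30.00).
semicircular top: A = ½π·75² = 8835.73, centroid at (75.00, 91.83).
triangular fin: A = ½·70·20 = 700.00, centroid at (173.33, 6.67).
hole: A = −π·12² = -452.39, centroid at (86.00, 38.00).
ΣA = 18083.34 mm², ΣAX̄ = 1420107.55 mm³, ΣAȲ = 1068869.63 mm³.
X̄ = 1420107.55/18083.34 = 78.53 mm; Ȳ = 1068869.63/18083.34 = 59.11 mm.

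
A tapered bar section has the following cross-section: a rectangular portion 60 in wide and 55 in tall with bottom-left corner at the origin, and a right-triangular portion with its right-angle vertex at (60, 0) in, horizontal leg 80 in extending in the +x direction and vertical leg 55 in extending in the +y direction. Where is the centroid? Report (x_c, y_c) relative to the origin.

rectangular portion: A = 60 × 55 = 3300.00, centroid at (30.00, 27.50).
triangular portion: A = ½·80·55 = 2200.00, centroid at (86.67, 18.33).
ΣA = 5500.00 in²
ΣAx_c = (3300.00)(30.00) + (2200.00)(86.67) = 289666.67 in³
ΣAy_c = (3300.00)(27.50) + (2200.00)(18.33) = 131083.33 in³
x_c = 289666.67 / 5500.00 = 52.67 in
y_c = 131083.33 / 5500.00 = 23.83 in

x_c = 52.67 in, y_c = 23.83 in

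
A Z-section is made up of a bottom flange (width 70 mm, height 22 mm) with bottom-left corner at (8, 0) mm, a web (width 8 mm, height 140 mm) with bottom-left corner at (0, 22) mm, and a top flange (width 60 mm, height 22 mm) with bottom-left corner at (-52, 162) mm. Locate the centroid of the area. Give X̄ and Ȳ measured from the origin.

X̄ = 10.47 mm, Ȳ = 87.52 mm

bottom flange: A = 70 × 22 = 1540.00, centroid at (43.00, 11.00).
web: A = 8 × 140 = 1120.00, centroid at (4.00, 92.00).
top flange: A = 60 × 22 = 1320.00, centroid at (-22.00, 173.00).
ΣA = 3980.00 mm²
ΣAX̄ = (1540.00)(43.00) + (1120.00)(4.00) + (1320.00)(-22.00) = 41660.00 mm³
ΣAȲ = (1540.00)(11.00) + (1120.00)(92.00) + (1320.00)(173.00) = 348340.00 mm³
X̄ = 41660.00 / 3980.00 = 10.47 mm
Ȳ = 348340.00 / 3980.00 = 87.52 mm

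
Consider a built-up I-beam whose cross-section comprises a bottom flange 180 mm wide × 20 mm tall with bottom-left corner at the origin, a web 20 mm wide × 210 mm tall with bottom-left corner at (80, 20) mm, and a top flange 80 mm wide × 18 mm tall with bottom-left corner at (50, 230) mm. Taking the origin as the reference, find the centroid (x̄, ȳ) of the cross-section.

bottom flange: A = 180 × 20 = 3600.00, centroid at (90.00, 10.00).
web: A = 20 × 210 = 4200.00, centroid at (90.00, 125.00).
top flange: A = 80 × 18 = 1440.00, centroid at (90.00, 239.00).
ΣA = 9240.00 mm², ΣAx̄ = 831600.00 mm³, ΣAȳ = 905160.00 mm³.
x̄ = 831600.00/9240.00 = 90.00 mm; ȳ = 905160.00/9240.00 = 97.96 mm.

x̄ = 90.00 mm, ȳ = 97.96 mm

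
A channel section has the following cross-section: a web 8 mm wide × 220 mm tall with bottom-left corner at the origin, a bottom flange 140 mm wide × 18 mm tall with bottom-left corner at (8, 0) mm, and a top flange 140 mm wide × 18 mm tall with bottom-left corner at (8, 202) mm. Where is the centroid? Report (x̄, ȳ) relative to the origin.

Part | A | x̄ᵢ | ȳᵢ | A·x̄ᵢ | A·ȳᵢ
web | 1760.00 | 4.00 | 110.00 | 7040.00 | 193600.00
bottom flange | 2520.00 | 78.00 | 9.00 | 196560.00 | 22680.00
top flange | 2520.00 | 78.00 | 211.00 | 196560.00 | 531720.00
Σ | 6800.00 |  |  | 400160.00 | 748000.00
x̄ = 400160.00 / 6800.00 = 58.85 mm
ȳ = 748000.00 / 6800.00 = 110.00 mm

x̄ = 58.85 mm, ȳ = 110.00 mm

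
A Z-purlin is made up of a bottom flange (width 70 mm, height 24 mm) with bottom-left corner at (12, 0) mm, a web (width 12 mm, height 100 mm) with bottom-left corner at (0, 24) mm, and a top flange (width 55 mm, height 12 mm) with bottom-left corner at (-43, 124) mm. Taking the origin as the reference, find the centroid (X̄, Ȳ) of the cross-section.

X̄ = 21.45 mm, Ȳ = 55.02 mm

bottom flange: A = 70 × 24 = 1680.00, centroid at (47.00, 12.00).
web: A = 12 × 100 = 1200.00, centroid at (6.00, 74.00).
top flange: A = 55 × 12 = 660.00, centroid at (-15.50, 130.00).
ΣA = 3540.00 mm², ΣAX̄ = 75930.00 mm³, ΣAȲ = 194760.00 mm³.
X̄ = 75930.00/3540.00 = 21.45 mm; Ȳ = 194760.00/3540.00 = 55.02 mm.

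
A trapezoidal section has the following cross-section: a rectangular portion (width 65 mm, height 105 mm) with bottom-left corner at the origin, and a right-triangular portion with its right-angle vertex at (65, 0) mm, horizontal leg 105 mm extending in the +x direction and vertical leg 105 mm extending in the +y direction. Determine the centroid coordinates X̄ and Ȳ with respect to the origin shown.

X̄ = 62.66 mm, Ȳ = 44.68 mm

rectangular portion: A = 65 × 105 = 6825.00, centroid at (32.50, 52.50).
triangular portion: A = ½·105·105 = 5512.50, centroid at (100.00, 35.00).
ΣA = 12337.50 mm², ΣAX̄ = 773062.50 mm³, ΣAȲ = 551250.00 mm³.
X̄ = 773062.50/12337.50 = 62.66 mm; Ȳ = 551250.00/12337.50 = 44.68 mm.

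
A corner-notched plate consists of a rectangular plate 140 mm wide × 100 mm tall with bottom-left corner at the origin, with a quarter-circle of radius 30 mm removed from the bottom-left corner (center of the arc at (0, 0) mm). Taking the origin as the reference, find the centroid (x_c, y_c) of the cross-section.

Part | A | x̄ᵢ | ȳᵢ | A·x̄ᵢ | A·ȳᵢ
plate | 14000.00 | 70.00 | 50.00 | 980000.00 | 700000.00
removed quarter-circle | -706.86 | 12.73 | 12.73 | -9000.00 | -9000.00
Σ | 13293.14 |  |  | 971000.00 | 691000.00
x_c = 971000.00 / 13293.14 = 73.05 mm
y_c = 691000.00 / 13293.14 = 51.98 mm

x_c = 73.05 mm, y_c = 51.98 mm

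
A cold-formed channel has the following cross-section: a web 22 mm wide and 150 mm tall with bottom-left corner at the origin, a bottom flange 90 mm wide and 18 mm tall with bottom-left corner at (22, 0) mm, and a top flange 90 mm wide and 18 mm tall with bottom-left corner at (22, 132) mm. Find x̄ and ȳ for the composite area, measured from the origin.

x̄ = 38.74 mm, ȳ = 75.00 mm

web: A = 22 × 150 = 3300.00, centroid at (11.00, 75.00).
bottom flange: A = 90 × 18 = 1620.00, centroid at (67.00, 9.00).
top flange: A = 90 × 18 = 1620.00, centroid at (67.00, 141.00).
ΣA = 6540.00 mm², ΣAx̄ = 253380.00 mm³, ΣAȳ = 490500.00 mm³.
x̄ = 253380.00/6540.00 = 38.74 mm; ȳ = 490500.00/6540.00 = 75.00 mm.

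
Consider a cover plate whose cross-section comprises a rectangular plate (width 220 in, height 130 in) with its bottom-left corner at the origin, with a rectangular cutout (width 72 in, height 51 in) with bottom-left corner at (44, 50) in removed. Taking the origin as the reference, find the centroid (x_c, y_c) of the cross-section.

x_c = 114.42 in, y_c = 63.45 in

Part | A | x̄ᵢ | ȳᵢ | A·x̄ᵢ | A·ȳᵢ
plate | 28600.00 | 110.00 | 65.00 | 3146000.00 | 1859000.00
hole | -3672.00 | 80.00 | 75.50 | -293760.00 | -277236.00
Σ | 24928.00 |  |  | 2852240.00 | 1581764.00
x_c = 2852240.00 / 24928.00 = 114.42 in
y_c = 1581764.00 / 24928.00 = 63.45 in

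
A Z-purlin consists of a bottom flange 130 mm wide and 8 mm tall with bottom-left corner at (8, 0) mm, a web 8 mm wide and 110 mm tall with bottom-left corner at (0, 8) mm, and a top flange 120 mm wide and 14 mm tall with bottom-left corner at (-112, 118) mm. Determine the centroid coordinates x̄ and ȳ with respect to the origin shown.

bottom flange: A = 130 × 8 = 1040.00, centroid at (73.00, 4.00).
web: A = 8 × 110 = 880.00, centroid at (4.00, 63.00).
top flange: A = 120 × 14 = 1680.00, centroid at (-52.00, 125.00).
ΣA = 3600.00 mm²
ΣAx̄ = (1040.00)(73.00) + (880.00)(4.00) + (1680.00)(-52.00) = -7920.00 mm³
ΣAȳ = (1040.00)(4.00) + (880.00)(63.00) + (1680.00)(125.00) = 269600.00 mm³
x̄ = -7920.00 / 3600.00 = -2.20 mm
ȳ = 269600.00 / 3600.00 = 74.89 mm

x̄ = -2.20 mm, ȳ = 74.89 mm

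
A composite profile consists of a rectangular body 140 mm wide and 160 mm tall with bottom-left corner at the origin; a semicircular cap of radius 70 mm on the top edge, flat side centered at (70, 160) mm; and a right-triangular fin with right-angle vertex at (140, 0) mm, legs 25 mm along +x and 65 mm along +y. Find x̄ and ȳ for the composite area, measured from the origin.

rectangular body: A = 140 × 160 = 22400.00, centroid at (70.00, 80.00).
semicircular top: A = ½π·70² = 7696.90, centroid at (70.00, 189.71).
triangular fin: A = ½·25·65 = 812.50, centroid at (148.33, 21.67).
ΣA = 30909.40 mm²
ΣAx̄ = (22400.00)(70.00) + (7696.90)(70.00) + (812.50)(148.33) = 2227303.97 mm³
ΣAȳ = (22400.00)(80.00) + (7696.90)(189.71) + (812.50)(21.67) = 3269775.15 mm³
x̄ = 2227303.97 / 30909.40 = 72.06 mm
ȳ = 3269775.15 / 30909.40 = 105.79 mm

x̄ = 72.06 mm, ȳ = 105.79 mm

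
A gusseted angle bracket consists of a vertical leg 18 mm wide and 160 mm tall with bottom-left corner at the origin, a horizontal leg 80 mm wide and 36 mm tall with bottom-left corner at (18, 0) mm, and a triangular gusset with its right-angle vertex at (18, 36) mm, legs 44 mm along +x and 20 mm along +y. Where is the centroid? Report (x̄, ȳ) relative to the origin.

vertical leg: A = 18 × 160 = 2880.00, centroid at (9.00, 80.00).
horizontal leg: A = 80 × 36 = 2880.00, centroid at (58.00, 18.00).
gusset: A = ½·44·20 = 440.00, centroid at (32.67, 42.67).
ΣA = 6200.00 mm²
ΣAx̄ = (2880.00)(9.00) + (2880.00)(58.00) + (440.00)(32.67) = 207333.33 mm³
ΣAȳ = (2880.00)(80.00) + (2880.00)(18.00) + (440.00)(42.67) = 301013.33 mm³
x̄ = 207333.33 / 6200.00 = 33.44 mm
ȳ = 301013.33 / 6200.00 = 48.55 mm

x̄ = 33.44 mm, ȳ = 48.55 mm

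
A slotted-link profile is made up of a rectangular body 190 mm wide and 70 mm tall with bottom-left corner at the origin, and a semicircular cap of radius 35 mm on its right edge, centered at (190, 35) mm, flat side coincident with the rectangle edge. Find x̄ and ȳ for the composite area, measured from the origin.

x̄ = 108.88 mm, ȳ = 35.00 mm

Part | A | x̄ᵢ | ȳᵢ | A·x̄ᵢ | A·ȳᵢ
rectangular body | 13300.00 | 95.00 | 35.00 | 1263500.00 | 465500.00
semicircular end | 1924.23 | 204.85 | 35.00 | 394186.18 | 67347.89
Σ | 15224.23 |  |  | 1657686.18 | 532847.89
x̄ = 1657686.18 / 15224.23 = 108.88 mm
ȳ = 532847.89 / 15224.23 = 35.00 mm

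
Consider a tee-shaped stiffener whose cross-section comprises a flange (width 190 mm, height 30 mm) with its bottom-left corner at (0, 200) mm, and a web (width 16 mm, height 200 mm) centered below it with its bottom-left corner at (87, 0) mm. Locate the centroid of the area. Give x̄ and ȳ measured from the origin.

Part | A | x̄ᵢ | ȳᵢ | A·x̄ᵢ | A·ȳᵢ
web | 3200.00 | 95.00 | 100.00 | 304000.00 | 320000.00
flange | 5700.00 | 95.00 | 215.00 | 541500.00 | 1225500.00
Σ | 8900.00 |  |  | 845500.00 | 1545500.00
x̄ = 845500.00 / 8900.00 = 95.00 mm
ȳ = 1545500.00 / 8900.00 = 173.65 mm

x̄ = 95.00 mm, ȳ = 173.65 mm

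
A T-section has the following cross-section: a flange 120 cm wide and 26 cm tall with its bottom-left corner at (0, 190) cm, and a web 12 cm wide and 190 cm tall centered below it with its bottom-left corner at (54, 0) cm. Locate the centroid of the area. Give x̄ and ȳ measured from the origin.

x̄ = 60.00 cm, ȳ = 157.40 cm

Part | A | x̄ᵢ | ȳᵢ | A·x̄ᵢ | A·ȳᵢ
web | 2280.00 | 60.00 | 95.00 | 136800.00 | 216600.00
flange | 3120.00 | 60.00 | 203.00 | 187200.00 | 633360.00
Σ | 5400.00 |  |  | 324000.00 | 849960.00
x̄ = 324000.00 / 5400.00 = 60.00 cm
ȳ = 849960.00 / 5400.00 = 157.40 cm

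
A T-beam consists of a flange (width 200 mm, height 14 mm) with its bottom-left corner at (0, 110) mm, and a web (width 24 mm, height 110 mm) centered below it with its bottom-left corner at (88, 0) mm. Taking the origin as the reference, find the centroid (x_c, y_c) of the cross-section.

Part | A | x̄ᵢ | ȳᵢ | A·x̄ᵢ | A·ȳᵢ
web | 2640.00 | 100.00 | 55.00 | 264000.00 | 145200.00
flange | 2800.00 | 100.00 | 117.00 | 280000.00 | 327600.00
Σ | 5440.00 |  |  | 544000.00 | 472800.00
x_c = 544000.00 / 5440.00 = 100.00 mm
y_c = 472800.00 / 5440.00 = 86.91 mm

x_c = 100.00 mm, y_c = 86.91 mm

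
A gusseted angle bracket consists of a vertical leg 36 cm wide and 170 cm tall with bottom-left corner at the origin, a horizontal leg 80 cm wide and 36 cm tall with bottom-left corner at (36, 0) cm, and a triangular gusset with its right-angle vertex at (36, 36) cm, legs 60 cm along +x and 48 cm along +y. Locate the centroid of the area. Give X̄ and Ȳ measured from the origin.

Part | A | x̄ᵢ | ȳᵢ | A·x̄ᵢ | A·ȳᵢ
vertical leg | 6120.00 | 18.00 | 85.00 | 110160.00 | 520200.00
horizontal leg | 2880.00 | 76.00 | 18.00 | 218880.00 | 51840.00
gusset | 1440.00 | 56.00 | 52.00 | 80640.00 | 74880.00
Σ | 10440.00 |  |  | 409680.00 | 646920.00
X̄ = 409680.00 / 10440.00 = 39.24 cm
Ȳ = 646920.00 / 10440.00 = 61.97 cm

X̄ = 39.24 cm, Ȳ = 61.97 cm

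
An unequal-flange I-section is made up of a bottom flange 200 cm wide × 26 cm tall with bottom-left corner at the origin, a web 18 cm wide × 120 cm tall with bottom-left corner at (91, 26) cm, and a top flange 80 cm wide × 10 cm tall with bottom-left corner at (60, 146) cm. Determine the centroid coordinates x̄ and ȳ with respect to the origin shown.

x̄ = 100.00 cm, ȳ = 45.85 cm

bottom flange: A = 200 × 26 = 5200.00, centroid at (100.00, 13.00).
web: A = 18 × 120 = 2160.00, centroid at (100.00, 86.00).
top flange: A = 80 × 10 = 800.00, centroid at (100.00, 151.00).
ΣA = 8160.00 cm², ΣAx̄ = 816000.00 cm³, ΣAȳ = 374160.00 cm³.
x̄ = 816000.00/8160.00 = 100.00 cm; ȳ = 374160.00/8160.00 = 45.85 cm.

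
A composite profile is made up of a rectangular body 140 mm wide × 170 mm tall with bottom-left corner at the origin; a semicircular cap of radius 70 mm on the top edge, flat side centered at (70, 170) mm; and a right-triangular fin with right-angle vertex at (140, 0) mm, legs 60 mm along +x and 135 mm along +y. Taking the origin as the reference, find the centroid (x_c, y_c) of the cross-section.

x_c = 80.25 mm, y_c = 105.28 mm

rectangular body: A = 140 × 170 = 23800.00, centroid at (70.00, 85.00).
semicircular top: A = ½π·70² = 7696.90, centroid at (70.00, 199.71).
triangular fin: A = ½·60·135 = 4050.00, centroid at (160.00, 45.00).
ΣA = 35546.90 mm², ΣAx_c = 2852783.14 mm³, ΣAy_c = 3742390.01 mm³.
x_c = 2852783.14/35546.90 = 80.25 mm; y_c = 3742390.01/35546.90 = 105.28 mm.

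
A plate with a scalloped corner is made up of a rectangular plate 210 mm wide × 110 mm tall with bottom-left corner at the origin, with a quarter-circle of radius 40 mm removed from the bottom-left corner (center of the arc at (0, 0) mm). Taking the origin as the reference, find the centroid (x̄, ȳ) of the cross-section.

plate: A = 210 × 110 = 23100.00, centroid at (105.00, 55.00).
removed quarter-circle: A = −¼π·40² = -1256.64, centroid at (16.98, 16.98).
ΣA = 21843.36 mm², ΣAx̄ = 2404166.67 mm³, ΣAȳ = 1249166.67 mm³.
x̄ = 2404166.67/21843.36 = 110.06 mm; ȳ = 1249166.67/21843.36 = 57.19 mm.

x̄ = 110.06 mm, ȳ = 57.19 mm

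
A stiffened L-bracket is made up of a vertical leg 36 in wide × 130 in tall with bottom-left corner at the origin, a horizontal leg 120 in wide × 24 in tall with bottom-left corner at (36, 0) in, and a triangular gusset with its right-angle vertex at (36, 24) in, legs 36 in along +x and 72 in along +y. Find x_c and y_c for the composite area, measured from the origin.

x_c = 47.76 in, y_c = 45.28 in

vertical leg: A = 36 × 130 = 4680.00, centroid at (18.00, 65.00).
horizontal leg: A = 120 × 24 = 2880.00, centroid at (96.00, 12.00).
gusset: A = ½·36·72 = 1296.00, centroid at (48.00, 48.00).
ΣA = 8856.00 in², ΣAx_c = 422928.00 in³, ΣAy_c = 400968.00 in³.
x_c = 422928.00/8856.00 = 47.76 in; y_c = 400968.00/8856.00 = 45.28 in.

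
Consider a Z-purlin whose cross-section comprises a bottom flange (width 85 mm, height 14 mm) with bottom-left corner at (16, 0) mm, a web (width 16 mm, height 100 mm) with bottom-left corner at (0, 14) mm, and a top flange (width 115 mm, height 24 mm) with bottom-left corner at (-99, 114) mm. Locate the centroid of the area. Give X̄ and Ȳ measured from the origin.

bottom flange: A = 85 × 14 = 1190.00, centroid at (58.50, 7.00).
web: A = 16 × 100 = 1600.00, centroid at (8.00, 64.00).
top flange: A = 115 × 24 = 2760.00, centroid at (-41.50, 126.00).
ΣA = 5550.00 mm², ΣAX̄ = -32125.00 mm³, ΣAȲ = 458490.00 mm³.
X̄ = -32125.00/5550.00 = -5.79 mm; Ȳ = 458490.00/5550.00 = 82.61 mm.

X̄ = -5.79 mm, Ȳ = 82.61 mm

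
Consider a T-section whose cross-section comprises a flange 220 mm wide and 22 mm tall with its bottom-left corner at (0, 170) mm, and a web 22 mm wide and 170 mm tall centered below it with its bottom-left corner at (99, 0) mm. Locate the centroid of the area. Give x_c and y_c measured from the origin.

web: A = 22 × 170 = 3740.00, centroid at (110.00, 85.00).
flange: A = 220 × 22 = 4840.00, centroid at (110.00, 181.00).
ΣA = 8580.00 mm²
ΣAx_c = (3740.00)(110.00) + (4840.00)(110.00) = 943800.00 mm³
ΣAy_c = (3740.00)(85.00) + (4840.00)(181.00) = 1193940.00 mm³
x_c = 943800.00 / 8580.00 = 110.00 mm
y_c = 1193940.00 / 8580.00 = 139.15 mm

x_c = 110.00 mm, y_c = 139.15 mm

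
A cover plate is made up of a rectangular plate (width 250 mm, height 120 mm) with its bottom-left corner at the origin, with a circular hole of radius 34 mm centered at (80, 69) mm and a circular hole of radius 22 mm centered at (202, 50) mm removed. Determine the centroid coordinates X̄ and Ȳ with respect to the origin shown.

Part | A | x̄ᵢ | ȳᵢ | A·x̄ᵢ | A·ȳᵢ
plate | 30000.00 | 125.00 | 60.00 | 3750000.00 | 1800000.00
hole 1 | -3631.68 | 80.00 | 69.00 | -290534.49 | -250586.00
hole 2 | -1520.53 | 202.00 | 50.00 | -307147.23 | -76026.54
Σ | 24847.79 |  |  | 3152318.28 | 1473387.46
X̄ = 3152318.28 / 24847.79 = 126.87 mm
Ȳ = 1473387.46 / 24847.79 = 59.30 mm

X̄ = 126.87 mm, Ȳ = 59.30 mm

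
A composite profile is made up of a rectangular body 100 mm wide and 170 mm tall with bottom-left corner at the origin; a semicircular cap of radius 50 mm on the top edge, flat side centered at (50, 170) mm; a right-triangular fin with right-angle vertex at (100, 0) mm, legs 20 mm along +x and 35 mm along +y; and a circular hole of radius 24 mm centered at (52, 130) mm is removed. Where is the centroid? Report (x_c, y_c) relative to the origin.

x_c = 50.83 mm, y_c = 100.93 mm

rectangular body: A = 100 × 170 = 17000.00, centroid at (50.00, 85.00).
semicircular top: A = ½π·50² = 3926.99, centroid at (50.00, 191.22).
triangular fin: A = ½·20·35 = 350.00, centroid at (106.67, 11.67).
hole: A = −π·24² = -1809.56, centroid at (52.00, 130.00).
ΣA = 19467.43 mm², ΣAx_c = 989585.89 mm³, ΣAy_c = 1964762.65 mm³.
x_c = 989585.89/19467.43 = 50.83 mm; y_c = 1964762.65/19467.43 = 100.93 mm.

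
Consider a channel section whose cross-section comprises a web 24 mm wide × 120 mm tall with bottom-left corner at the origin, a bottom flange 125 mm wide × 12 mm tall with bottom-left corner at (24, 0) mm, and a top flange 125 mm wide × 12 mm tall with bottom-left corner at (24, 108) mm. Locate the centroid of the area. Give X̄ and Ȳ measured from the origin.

X̄ = 50.01 mm, Ȳ = 60.00 mm

Part | A | x̄ᵢ | ȳᵢ | A·x̄ᵢ | A·ȳᵢ
web | 2880.00 | 12.00 | 60.00 | 34560.00 | 172800.00
bottom flange | 1500.00 | 86.50 | 6.00 | 129750.00 | 9000.00
top flange | 1500.00 | 86.50 | 114.00 | 129750.00 | 171000.00
Σ | 5880.00 |  |  | 294060.00 | 352800.00
X̄ = 294060.00 / 5880.00 = 50.01 mm
Ȳ = 352800.00 / 5880.00 = 60.00 mm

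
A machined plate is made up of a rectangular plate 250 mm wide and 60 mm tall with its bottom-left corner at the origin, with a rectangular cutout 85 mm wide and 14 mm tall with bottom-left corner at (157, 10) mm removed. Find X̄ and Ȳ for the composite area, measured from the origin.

Part | A | x̄ᵢ | ȳᵢ | A·x̄ᵢ | A·ȳᵢ
plate | 15000.00 | 125.00 | 30.00 | 1875000.00 | 450000.00
hole | -1190.00 | 199.50 | 17.00 | -237405.00 | -20230.00
Σ | 13810.00 |  |  | 1637595.00 | 429770.00
X̄ = 1637595.00 / 13810.00 = 118.58 mm
Ȳ = 429770.00 / 13810.00 = 31.12 mm

X̄ = 118.58 mm, Ȳ = 31.12 mm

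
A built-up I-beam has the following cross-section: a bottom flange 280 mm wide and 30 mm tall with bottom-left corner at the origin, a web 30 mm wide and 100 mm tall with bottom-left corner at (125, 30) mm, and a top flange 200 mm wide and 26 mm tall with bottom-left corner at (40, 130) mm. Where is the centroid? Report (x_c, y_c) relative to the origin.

bottom flange: A = 280 × 30 = 8400.00, centroid at (140.00, 15.00).
web: A = 30 × 100 = 3000.00, centroid at (140.00, 80.00).
top flange: A = 200 × 26 = 5200.00, centroid at (140.00, 143.00).
ΣA = 16600.00 mm²
ΣAx_c = (8400.00)(140.00) + (3000.00)(140.00) + (5200.00)(140.00) = 2324000.00 mm³
ΣAy_c = (8400.00)(15.00) + (3000.00)(80.00) + (5200.00)(143.00) = 1109600.00 mm³
x_c = 2324000.00 / 16600.00 = 140.00 mm
y_c = 1109600.00 / 16600.00 = 66.84 mm

x_c = 140.00 mm, y_c = 66.84 mm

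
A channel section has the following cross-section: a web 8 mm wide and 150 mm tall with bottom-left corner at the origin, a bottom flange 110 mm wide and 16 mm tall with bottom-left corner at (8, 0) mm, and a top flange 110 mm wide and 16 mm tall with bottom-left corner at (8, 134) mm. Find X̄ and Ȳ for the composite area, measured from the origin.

X̄ = 48.00 mm, Ȳ = 75.00 mm

web: A = 8 × 150 = 1200.00, centroid at (4.00, 75.00).
bottom flange: A = 110 × 16 = 1760.00, centroid at (63.00, 8.00).
top flange: A = 110 × 16 = 1760.00, centroid at (63.00, 142.00).
ΣA = 4720.00 mm²
ΣAX̄ = (1200.00)(4.00) + (1760.00)(63.00) + (1760.00)(63.00) = 226560.00 mm³
ΣAȲ = (1200.00)(75.00) + (1760.00)(8.00) + (1760.00)(142.00) = 354000.00 mm³
X̄ = 226560.00 / 4720.00 = 48.00 mm
Ȳ = 354000.00 / 4720.00 = 75.00 mm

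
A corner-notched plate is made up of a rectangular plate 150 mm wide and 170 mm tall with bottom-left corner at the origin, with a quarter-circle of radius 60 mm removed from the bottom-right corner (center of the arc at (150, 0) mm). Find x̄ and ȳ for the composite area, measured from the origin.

Part | A | x̄ᵢ | ȳᵢ | A·x̄ᵢ | A·ȳᵢ
plate | 25500.00 | 75.00 | 85.00 | 1912500.00 | 2167500.00
removed quarter-circle | -2827.43 | 124.54 | 25.46 | -352115.01 | -72000.00
Σ | 22672.57 |  |  | 1560384.99 | 2095500.00
x̄ = 1560384.99 / 22672.57 = 68.82 mm
ȳ = 2095500.00 / 22672.57 = 92.42 mm

x̄ = 68.82 mm, ȳ = 92.42 mm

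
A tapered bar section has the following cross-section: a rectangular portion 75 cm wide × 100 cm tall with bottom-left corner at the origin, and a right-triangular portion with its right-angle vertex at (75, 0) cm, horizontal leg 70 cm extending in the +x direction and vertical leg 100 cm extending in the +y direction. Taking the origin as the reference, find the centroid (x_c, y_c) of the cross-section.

x_c = 56.86 cm, y_c = 44.70 cm

Part | A | x̄ᵢ | ȳᵢ | A·x̄ᵢ | A·ȳᵢ
rectangular portion | 7500.00 | 37.50 | 50.00 | 281250.00 | 375000.00
triangular portion | 3500.00 | 98.33 | 33.33 | 344166.67 | 116666.67
Σ | 11000.00 |  |  | 625416.67 | 491666.67
x_c = 625416.67 / 11000.00 = 56.86 cm
y_c = 491666.67 / 11000.00 = 44.70 cm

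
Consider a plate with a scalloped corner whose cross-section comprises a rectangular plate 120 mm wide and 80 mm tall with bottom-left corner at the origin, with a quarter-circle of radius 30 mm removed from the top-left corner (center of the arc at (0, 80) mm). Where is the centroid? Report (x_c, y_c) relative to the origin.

Part | A | x̄ᵢ | ȳᵢ | A·x̄ᵢ | A·ȳᵢ
plate | 9600.00 | 60.00 | 40.00 | 576000.00 | 384000.00
removed quarter-circle | -706.86 | 12.73 | 67.27 | -9000.00 | -47548.67
Σ | 8893.14 |  |  | 567000.00 | 336451.33
x_c = 567000.00 / 8893.14 = 63.76 mm
y_c = 336451.33 / 8893.14 = 37.83 mm

x_c = 63.76 mm, y_c = 37.83 mm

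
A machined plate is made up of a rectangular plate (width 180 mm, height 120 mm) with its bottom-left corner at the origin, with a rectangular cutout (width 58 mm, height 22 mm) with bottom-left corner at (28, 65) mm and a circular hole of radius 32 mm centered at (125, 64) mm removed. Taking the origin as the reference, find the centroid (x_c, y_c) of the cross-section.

x_c = 85.88 mm, y_c = 58.05 mm

plate: A = 180 × 120 = 21600.00, centroid at (90.00, 60.00).
hole 1: A = −(58 × 22) = -1276.00, centroid at (57.00, 76.00).
hole 2: A = −π·32² = -3216.99, centroid at (125.00, 64.00).
ΣA = 17107.01 mm², ΣAx_c = 1469144.14 mm³, ΣAy_c = 993136.58 mm³.
x_c = 1469144.14/17107.01 = 85.88 mm; y_c = 993136.58/17107.01 = 58.05 mm.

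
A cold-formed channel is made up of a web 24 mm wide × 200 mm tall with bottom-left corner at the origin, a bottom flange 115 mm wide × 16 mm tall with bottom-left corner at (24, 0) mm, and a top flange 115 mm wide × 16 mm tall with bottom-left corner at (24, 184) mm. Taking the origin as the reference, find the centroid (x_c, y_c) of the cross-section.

web: A = 24 × 200 = 4800.00, centroid at (12.00, 100.00).
bottom flange: A = 115 × 16 = 1840.00, centroid at (81.50, 8.00).
top flange: A = 115 × 16 = 1840.00, centroid at (81.50, 192.00).
ΣA = 8480.00 mm², ΣAx_c = 357520.00 mm³, ΣAy_c = 848000.00 mm³.
x_c = 357520.00/8480.00 = 42.16 mm; y_c = 848000.00/8480.00 = 100.00 mm.

x_c = 42.16 mm, y_c = 100.00 mm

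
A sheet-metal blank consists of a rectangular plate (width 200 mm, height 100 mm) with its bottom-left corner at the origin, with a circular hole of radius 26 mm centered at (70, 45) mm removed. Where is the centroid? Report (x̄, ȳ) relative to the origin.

plate: A = 200 × 100 = 20000.00, centroid at (100.00, 50.00).
hole: A = −π·26² = -2123.72, centroid at (70.00, 45.00).
ΣA = 17876.28 mm²
ΣAx̄ = (20000.00)(100.00) + (-2123.72)(70.00) = 1851339.84 mm³
ΣAȳ = (20000.00)(50.00) + (-2123.72)(45.00) = 904432.75 mm³
x̄ = 1851339.84 / 17876.28 = 103.56 mm
ȳ = 904432.75 / 17876.28 = 50.59 mm

x̄ = 103.56 mm, ȳ = 50.59 mm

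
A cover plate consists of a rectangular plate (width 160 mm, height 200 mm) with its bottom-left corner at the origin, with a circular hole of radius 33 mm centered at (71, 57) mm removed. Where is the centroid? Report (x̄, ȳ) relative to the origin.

plate: A = 160 × 200 = 32000.00, centroid at (80.00, 100.00).
hole: A = −π·33² = -3421.19, centroid at (71.00, 57.00).
ΣA = 28578.81 mm²
ΣAx̄ = (32000.00)(80.00) + (-3421.19)(71.00) = 2317095.20 mm³
ΣAȳ = (32000.00)(100.00) + (-3421.19)(57.00) = 3004991.92 mm³
x̄ = 2317095.20 / 28578.81 = 81.08 mm
ȳ = 3004991.92 / 28578.81 = 105.15 mm

x̄ = 81.08 mm, ȳ = 105.15 mm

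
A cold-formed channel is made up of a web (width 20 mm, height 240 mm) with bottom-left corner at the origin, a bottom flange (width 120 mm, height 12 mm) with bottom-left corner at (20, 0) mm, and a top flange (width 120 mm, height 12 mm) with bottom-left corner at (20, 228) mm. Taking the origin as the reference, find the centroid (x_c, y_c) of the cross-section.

x_c = 36.25 mm, y_c = 120.00 mm

web: A = 20 × 240 = 4800.00, centroid at (10.00, 120.00).
bottom flange: A = 120 × 12 = 1440.00, centroid at (80.00, 6.00).
top flange: A = 120 × 12 = 1440.00, centroid at (80.00, 234.00).
ΣA = 7680.00 mm², ΣAx_c = 278400.00 mm³, ΣAy_c = 921600.00 mm³.
x_c = 278400.00/7680.00 = 36.25 mm; y_c = 921600.00/7680.00 = 120.00 mm.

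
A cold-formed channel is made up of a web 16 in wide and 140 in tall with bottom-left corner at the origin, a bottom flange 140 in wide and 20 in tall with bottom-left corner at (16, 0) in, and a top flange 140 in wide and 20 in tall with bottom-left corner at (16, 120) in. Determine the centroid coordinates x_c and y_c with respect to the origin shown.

x_c = 63.71 in, y_c = 70.00 in

web: A = 16 × 140 = 2240.00, centroid at (8.00, 70.00).
bottom flange: A = 140 × 20 = 2800.00, centroid at (86.00, 10.00).
top flange: A = 140 × 20 = 2800.00, centroid at (86.00, 130.00).
ΣA = 7840.00 in²
ΣAx_c = (2240.00)(8.00) + (2800.00)(86.00) + (2800.00)(86.00) = 499520.00 in³
ΣAy_c = (2240.00)(70.00) + (2800.00)(10.00) + (2800.00)(130.00) = 548800.00 in³
x_c = 499520.00 / 7840.00 = 63.71 in
y_c = 548800.00 / 7840.00 = 70.00 in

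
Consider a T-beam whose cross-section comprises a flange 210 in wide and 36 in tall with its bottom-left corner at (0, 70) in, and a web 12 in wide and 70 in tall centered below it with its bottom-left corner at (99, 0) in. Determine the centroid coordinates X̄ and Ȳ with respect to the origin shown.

web: A = 12 × 70 = 840.00, centroid at (105.00, 35.00).
flange: A = 210 × 36 = 7560.00, centroid at (105.00, 88.00).
ΣA = 8400.00 in²
ΣAX̄ = (840.00)(105.00) + (7560.00)(105.00) = 882000.00 in³
ΣAȲ = (840.00)(35.00) + (7560.00)(88.00) = 694680.00 in³
X̄ = 882000.00 / 8400.00 = 105.00 in
Ȳ = 694680.00 / 8400.00 = 82.70 in

X̄ = 105.00 in, Ȳ = 82.70 in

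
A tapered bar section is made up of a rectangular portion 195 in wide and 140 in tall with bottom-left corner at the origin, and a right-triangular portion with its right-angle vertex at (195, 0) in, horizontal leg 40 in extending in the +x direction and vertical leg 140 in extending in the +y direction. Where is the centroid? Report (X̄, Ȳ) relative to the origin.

X̄ = 107.81 in, Ȳ = 67.83 in

rectangular portion: A = 195 × 140 = 27300.00, centroid at (97.50, 70.00).
triangular portion: A = ½·40·140 = 2800.00, centroid at (208.33, 46.67).
ΣA = 30100.00 in², ΣAX̄ = 3245083.33 in³, ΣAȲ = 2041666.67 in³.
X̄ = 3245083.33/30100.00 = 107.81 in; Ȳ = 2041666.67/30100.00 = 67.83 in.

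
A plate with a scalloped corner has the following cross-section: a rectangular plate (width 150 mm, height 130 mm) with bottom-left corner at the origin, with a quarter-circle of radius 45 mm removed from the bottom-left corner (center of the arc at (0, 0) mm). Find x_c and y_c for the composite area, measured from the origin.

x_c = 79.96 mm, y_c = 69.08 mm

Part | A | x̄ᵢ | ȳᵢ | A·x̄ᵢ | A·ȳᵢ
plate | 19500.00 | 75.00 | 65.00 | 1462500.00 | 1267500.00
removed quarter-circle | -1590.43 | 19.10 | 19.10 | -30375.00 | -30375.00
Σ | 17909.57 |  |  | 1432125.00 | 1237125.00
x_c = 1432125.00 / 17909.57 = 79.96 mm
y_c = 1237125.00 / 17909.57 = 69.08 mm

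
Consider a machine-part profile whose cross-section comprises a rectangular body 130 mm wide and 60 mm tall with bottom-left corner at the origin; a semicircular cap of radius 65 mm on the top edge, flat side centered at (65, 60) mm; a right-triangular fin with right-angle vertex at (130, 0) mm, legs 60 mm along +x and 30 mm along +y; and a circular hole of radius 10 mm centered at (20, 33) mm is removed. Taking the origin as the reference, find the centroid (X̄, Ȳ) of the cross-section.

rectangular body: A = 130 × 60 = 7800.00, centroid at (65.00, 30.00).
semicircular top: A = ½π·65² = 6636.61, centroid at (65.00, 87.59).
triangular fin: A = ½·60·30 = 900.00, centroid at (150.00, 10.00).
hole: A = −π·10² = -314.16, centroid at (20.00, 33.00).
ΣA = 15022.46 mm², ΣAX̄ = 1067096.76 mm³, ΣAȲ = 813912.95 mm³.
X̄ = 1067096.76/15022.46 = 71.03 mm; Ȳ = 813912.95/15022.46 = 54.18 mm.

X̄ = 71.03 mm, Ȳ = 54.18 mm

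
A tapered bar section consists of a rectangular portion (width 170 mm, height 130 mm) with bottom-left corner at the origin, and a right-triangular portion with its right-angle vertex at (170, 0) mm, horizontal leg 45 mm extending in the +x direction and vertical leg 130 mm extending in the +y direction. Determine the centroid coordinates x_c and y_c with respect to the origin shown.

x_c = 96.69 mm, y_c = 62.47 mm

rectangular portion: A = 170 × 130 = 22100.00, centroid at (85.00, 65.00).
triangular portion: A = ½·45·130 = 2925.00, centroid at (185.00, 43.33).
ΣA = 25025.00 mm²
ΣAx_c = (22100.00)(85.00) + (2925.00)(185.00) = 2419625.00 mm³
ΣAy_c = (22100.00)(65.00) + (2925.00)(43.33) = 1563250.00 mm³
x_c = 2419625.00 / 25025.00 = 96.69 mm
y_c = 1563250.00 / 25025.00 = 62.47 mm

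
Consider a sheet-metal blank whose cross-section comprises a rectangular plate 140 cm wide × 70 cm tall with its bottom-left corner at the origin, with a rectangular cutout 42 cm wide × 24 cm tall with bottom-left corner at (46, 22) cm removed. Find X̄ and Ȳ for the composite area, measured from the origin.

X̄ = 70.34 cm, Ȳ = 35.11 cm

Part | A | x̄ᵢ | ȳᵢ | A·x̄ᵢ | A·ȳᵢ
plate | 9800.00 | 70.00 | 35.00 | 686000.00 | 343000.00
hole | -1008.00 | 67.00 | 34.00 | -67536.00 | -34272.00
Σ | 8792.00 |  |  | 618464.00 | 308728.00
X̄ = 618464.00 / 8792.00 = 70.34 cm
Ȳ = 308728.00 / 8792.00 = 35.11 cm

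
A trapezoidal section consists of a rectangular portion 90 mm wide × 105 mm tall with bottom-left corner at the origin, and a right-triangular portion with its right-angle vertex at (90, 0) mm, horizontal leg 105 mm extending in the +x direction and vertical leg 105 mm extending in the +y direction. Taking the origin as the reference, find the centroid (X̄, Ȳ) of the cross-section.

Part | A | x̄ᵢ | ȳᵢ | A·x̄ᵢ | A·ȳᵢ
rectangular portion | 9450.00 | 45.00 | 52.50 | 425250.00 | 496125.00
triangular portion | 5512.50 | 125.00 | 35.00 | 689062.50 | 192937.50
Σ | 14962.50 |  |  | 1114312.50 | 689062.50
X̄ = 1114312.50 / 14962.50 = 74.47 mm
Ȳ = 689062.50 / 14962.50 = 46.05 mm

X̄ = 74.47 mm, Ȳ = 46.05 mm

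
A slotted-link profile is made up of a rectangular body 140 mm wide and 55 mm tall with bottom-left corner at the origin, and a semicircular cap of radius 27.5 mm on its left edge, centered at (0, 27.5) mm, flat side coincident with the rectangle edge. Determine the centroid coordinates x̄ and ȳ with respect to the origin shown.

rectangular body: A = 140 × 55 = 7700.00, centroid at (70.00, 27.50).
semicircular end: A = ½π·27.5² = 1187.91, centroid at (-11.67, 27.50).
ΣA = 8887.91 mm²
ΣAx̄ = (7700.00)(70.00) + (1187.91)(-11.67) = 525135.42 mm³
ΣAȳ = (7700.00)(27.50) + (1187.91)(27.50) = 244417.65 mm³
x̄ = 525135.42 / 8887.91 = 59.08 mm
ȳ = 244417.65 / 8887.91 = 27.50 mm

x̄ = 59.08 mm, ȳ = 27.50 mm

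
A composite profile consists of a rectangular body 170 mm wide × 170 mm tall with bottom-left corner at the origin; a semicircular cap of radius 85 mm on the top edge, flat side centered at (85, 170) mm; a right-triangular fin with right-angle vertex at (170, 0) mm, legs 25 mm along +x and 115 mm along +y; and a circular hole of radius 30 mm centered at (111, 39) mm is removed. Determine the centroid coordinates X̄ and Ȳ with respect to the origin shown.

rectangular body: A = 170 × 170 = 28900.00, centroid at (85.00, 85.00).
semicircular top: A = ½π·85² = 11349.00, centroid at (85.00, 206.08).
triangular fin: A = ½·25·115 = 1437.50, centroid at (178.33, 38.33).
hole: A = −π·30² = -2827.43, centroid at (111.00, 39.00).
ΣA = 38859.07 mm², ΣAX̄ = 3363674.35 mm³, ΣAȲ = 4740081.52 mm³.
X̄ = 3363674.35/38859.07 = 86.56 mm; Ȳ = 4740081.52/38859.07 = 121.98 mm.

X̄ = 86.56 mm, Ȳ = 121.98 mm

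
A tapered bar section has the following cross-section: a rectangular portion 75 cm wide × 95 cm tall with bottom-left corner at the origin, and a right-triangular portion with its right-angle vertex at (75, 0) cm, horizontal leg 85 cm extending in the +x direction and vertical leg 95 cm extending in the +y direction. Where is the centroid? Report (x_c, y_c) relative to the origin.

Part | A | x̄ᵢ | ȳᵢ | A·x̄ᵢ | A·ȳᵢ
rectangular portion | 7125.00 | 37.50 | 47.50 | 267187.50 | 338437.50
triangular portion | 4037.50 | 103.33 | 31.67 | 417208.33 | 127854.17
Σ | 11162.50 |  |  | 684395.83 | 466291.67
x_c = 684395.83 / 11162.50 = 61.31 cm
y_c = 466291.67 / 11162.50 = 41.77 cm

x_c = 61.31 cm, y_c = 41.77 cm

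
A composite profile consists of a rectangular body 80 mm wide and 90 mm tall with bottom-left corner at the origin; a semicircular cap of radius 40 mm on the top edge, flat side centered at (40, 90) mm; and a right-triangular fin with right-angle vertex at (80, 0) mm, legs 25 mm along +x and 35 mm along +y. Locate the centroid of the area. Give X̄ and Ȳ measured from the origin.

X̄ = 42.08 mm, Ȳ = 58.91 mm

rectangular body: A = 80 × 90 = 7200.00, centroid at (40.00, 45.00).
semicircular top: A = ½π·40² = 2513.27, centroid at (40.00, 106.98).
triangular fin: A = ½·25·35 = 437.50, centroid at (88.33, 11.67).
ΣA = 10150.77 mm²
ΣAX̄ = (7200.00)(40.00) + (2513.27)(40.00) + (437.50)(88.33) = 427176.80 mm³
ΣAȲ = (7200.00)(45.00) + (2513.27)(106.98) + (437.50)(11.67) = 597965.50 mm³
X̄ = 427176.80 / 10150.77 = 42.08 mm
Ȳ = 597965.50 / 10150.77 = 58.91 mm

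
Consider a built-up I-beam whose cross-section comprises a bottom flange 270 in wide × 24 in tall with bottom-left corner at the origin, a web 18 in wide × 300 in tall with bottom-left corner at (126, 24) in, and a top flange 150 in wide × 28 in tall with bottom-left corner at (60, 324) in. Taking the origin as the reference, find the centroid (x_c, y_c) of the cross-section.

bottom flange: A = 270 × 24 = 6480.00, centroid at (135.00, 12.00).
web: A = 18 × 300 = 5400.00, centroid at (135.00, 174.00).
top flange: A = 150 × 28 = 4200.00, centroid at (135.00, 338.00).
ΣA = 16080.00 in², ΣAx_c = 2170800.00 in³, ΣAy_c = 2436960.00 in³.
x_c = 2170800.00/16080.00 = 135.00 in; y_c = 2436960.00/16080.00 = 151.55 in.

x_c = 135.00 in, y_c = 151.55 in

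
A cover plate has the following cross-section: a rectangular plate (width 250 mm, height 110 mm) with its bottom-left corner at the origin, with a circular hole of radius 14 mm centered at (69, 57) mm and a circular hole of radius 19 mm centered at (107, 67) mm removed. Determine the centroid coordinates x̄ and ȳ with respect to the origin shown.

plate: A = 250 × 110 = 27500.00, centroid at (125.00, 55.00).
hole 1: A = −π·14² = -615.75, centroid at (69.00, 57.00).
hole 2: A = −π·19² = -1134.11, centroid at (107.00, 67.00).
ΣA = 25750.13 mm²
ΣAx̄ = (27500.00)(125.00) + (-615.75)(69.00) + (-1134.11)(107.00) = 3273662.80 mm³
ΣAȳ = (27500.00)(55.00) + (-615.75)(57.00) + (-1134.11)(67.00) = 1401416.43 mm³
x̄ = 3273662.80 / 25750.13 = 127.13 mm
ȳ = 1401416.43 / 25750.13 = 54.42 mm

x̄ = 127.13 mm, ȳ = 54.42 mm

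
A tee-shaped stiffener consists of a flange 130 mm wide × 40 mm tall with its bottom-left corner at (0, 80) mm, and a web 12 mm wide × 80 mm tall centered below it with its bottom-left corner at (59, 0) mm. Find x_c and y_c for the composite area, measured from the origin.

Part | A | x̄ᵢ | ȳᵢ | A·x̄ᵢ | A·ȳᵢ
web | 960.00 | 65.00 | 40.00 | 62400.00 | 38400.00
flange | 5200.00 | 65.00 | 100.00 | 338000.00 | 520000.00
Σ | 6160.00 |  |  | 400400.00 | 558400.00
x_c = 400400.00 / 6160.00 = 65.00 mm
y_c = 558400.00 / 6160.00 = 90.65 mm

x_c = 65.00 mm, y_c = 90.65 mm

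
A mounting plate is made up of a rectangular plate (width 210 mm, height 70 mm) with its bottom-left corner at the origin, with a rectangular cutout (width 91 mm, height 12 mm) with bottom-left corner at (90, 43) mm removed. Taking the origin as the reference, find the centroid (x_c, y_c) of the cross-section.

x_c = 102.55 mm, y_c = 33.88 mm

plate: A = 210 × 70 = 14700.00, centroid at (105.00, 35.00).
hole: A = −(91 × 12) = -1092.00, centroid at (135.50, 49.00).
ΣA = 13608.00 mm², ΣAx_c = 1395534.00 mm³, ΣAy_c = 460992.00 mm³.
x_c = 1395534.00/13608.00 = 102.55 mm; y_c = 460992.00/13608.00 = 33.88 mm.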